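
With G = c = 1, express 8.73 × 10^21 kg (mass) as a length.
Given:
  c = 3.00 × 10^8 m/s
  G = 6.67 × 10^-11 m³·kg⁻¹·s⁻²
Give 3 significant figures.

In G = c = 1 units mass has dimensions of length; the conversion factor is G/c².
8.73 × 10^21 kg × (G/c²) = 6.47 × 10^-6 m

6.47 × 10^-6 m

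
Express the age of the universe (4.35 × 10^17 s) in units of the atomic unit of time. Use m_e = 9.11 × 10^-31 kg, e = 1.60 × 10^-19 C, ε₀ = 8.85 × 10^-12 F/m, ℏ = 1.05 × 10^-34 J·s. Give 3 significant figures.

atomic unit of time: τ_au = (4πε₀)²ℏ³/(m_e e⁴) = 2.40 × 10^-17 s.
4.35 × 10^17 / 2.40 × 10^-17 = 1.81 × 10^34

1.81 × 10^34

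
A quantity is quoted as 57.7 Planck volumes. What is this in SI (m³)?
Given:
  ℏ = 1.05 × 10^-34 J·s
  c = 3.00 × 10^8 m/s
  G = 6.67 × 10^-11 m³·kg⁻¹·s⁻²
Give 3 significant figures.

2.41 × 10^-103 m³

One Planck volume: V_P = (ℏG/c³)^(3/2) = 4.18 × 10^-105 m³.
57.7 × 4.18 × 10^-105 m³ = 2.41 × 10^-103 m³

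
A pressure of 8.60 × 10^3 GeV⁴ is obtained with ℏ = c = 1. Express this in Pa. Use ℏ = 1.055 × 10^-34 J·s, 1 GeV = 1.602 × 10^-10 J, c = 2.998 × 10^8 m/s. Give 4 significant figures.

1.790 × 10^41 Pa

Pressure is [E]/[L]³ = [E]⁴/(ℏc)³.
1 GeV⁴ → 1/(ℏc)³ × (1 GeV in J)⁴ = 2.082 × 10^37 Pa.
Result: 8.60 × 10^3 × 2.082 × 10^37 = 1.790 × 10^41 Pa.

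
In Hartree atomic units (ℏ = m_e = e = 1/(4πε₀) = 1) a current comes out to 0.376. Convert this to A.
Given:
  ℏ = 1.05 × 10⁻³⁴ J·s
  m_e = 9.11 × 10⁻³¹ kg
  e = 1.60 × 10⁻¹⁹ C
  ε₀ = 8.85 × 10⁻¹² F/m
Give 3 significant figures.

One atomic unit of electric current: I_au = e E_h/ℏ = m_e e⁵/((4πε₀)²ℏ³) = 6.67 × 10⁻³ A.
0.376 × 6.67 × 10⁻³ A = 2.51 × 10⁻³ A

2.51 × 10⁻³ A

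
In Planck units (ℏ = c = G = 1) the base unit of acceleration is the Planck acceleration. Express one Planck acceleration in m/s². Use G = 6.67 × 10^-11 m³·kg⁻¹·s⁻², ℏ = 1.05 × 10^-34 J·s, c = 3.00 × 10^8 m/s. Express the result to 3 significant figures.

a_P = √(c⁷/(ℏG))
  = √(3.12 × 10^103)
  = 5.59 × 10^51 m/s²

5.59 × 10^51 m/s²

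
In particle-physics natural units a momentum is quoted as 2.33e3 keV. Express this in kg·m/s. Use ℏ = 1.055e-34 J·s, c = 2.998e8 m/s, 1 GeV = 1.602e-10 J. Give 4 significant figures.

Momentum is [E]/c; divide by c.
1 GeV → 1/c × (1 GeV in J) = 5.344e-19 kg·m/s.
Convert the energy scale: 2.33e3 keV = 2.33e-3 GeV.
Result: 2.33e-3 × 5.344e-19 = 1.245e-21 kg·m/s.

1.245e-21 kg·m/s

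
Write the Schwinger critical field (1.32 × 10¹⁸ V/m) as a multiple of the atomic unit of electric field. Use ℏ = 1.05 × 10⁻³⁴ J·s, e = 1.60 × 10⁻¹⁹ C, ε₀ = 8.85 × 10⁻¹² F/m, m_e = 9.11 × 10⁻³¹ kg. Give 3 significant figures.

2.54 × 10⁶

atomic unit of electric field: E_au = E_h/(e a₀) = m_e²e⁵/((4πε₀)³ℏ⁴) = 5.20 × 10¹¹ V/m.
1.32 × 10¹⁸ / 5.20 × 10¹¹ = 2.54 × 10⁶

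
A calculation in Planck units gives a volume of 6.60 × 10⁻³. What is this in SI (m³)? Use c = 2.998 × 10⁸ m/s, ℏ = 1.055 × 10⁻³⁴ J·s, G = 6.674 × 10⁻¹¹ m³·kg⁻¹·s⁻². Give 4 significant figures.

2.788 × 10⁻¹⁰⁷ m³

One Planck volume: V_P = (ℏG/c³)^(3/2) = 4.224 × 10⁻¹⁰⁵ m³.
6.60 × 10⁻³ × 4.224 × 10⁻¹⁰⁵ m³ = 2.788 × 10⁻¹⁰⁷ m³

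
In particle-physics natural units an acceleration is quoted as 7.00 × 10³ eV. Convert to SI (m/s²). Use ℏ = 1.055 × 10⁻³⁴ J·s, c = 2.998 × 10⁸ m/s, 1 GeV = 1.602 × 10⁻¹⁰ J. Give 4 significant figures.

3.187 × 10²⁷ m/s²

Acceleration is [L]/[T]² = c·[E]/ℏ.
1 GeV → c/ℏ × (1 GeV in J) = 4.552 × 10³² m/s².
Convert the energy scale: 7.00 × 10³ eV = 7.00 × 10⁻⁶ GeV.
Result: 7.00 × 10⁻⁶ × 4.552 × 10³² = 3.187 × 10²⁷ m/s².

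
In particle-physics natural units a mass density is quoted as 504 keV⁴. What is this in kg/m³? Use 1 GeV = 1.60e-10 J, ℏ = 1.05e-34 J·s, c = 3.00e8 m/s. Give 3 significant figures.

0.117 kg/m³

Mass density is [E]/(c²[L]³) = [E]⁴/(ℏ³c⁵).
1 GeV⁴ → 1/(ℏ³c⁵) × (1 GeV in J)⁴ = 2.33e20 kg/m³.
Convert the energy scale: 504 keV⁴ = 5.04e-22 GeV⁴.
Result: 5.04e-22 × 2.33e20 = 0.117 kg/m³.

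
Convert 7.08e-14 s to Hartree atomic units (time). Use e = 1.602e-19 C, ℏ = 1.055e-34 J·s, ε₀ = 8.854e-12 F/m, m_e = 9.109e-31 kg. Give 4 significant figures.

2.922e3

atomic unit of time: τ_au = (4πε₀)²ℏ³/(m_e e⁴) = 2.423e-17 s.
7.08e-14 / 2.423e-17 = 2.922e3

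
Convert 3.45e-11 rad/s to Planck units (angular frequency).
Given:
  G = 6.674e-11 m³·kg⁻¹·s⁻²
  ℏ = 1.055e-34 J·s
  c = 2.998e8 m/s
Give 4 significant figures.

Planck angular frequency: ω_P = √(c⁵/(ℏG)) = 1.855e43 rad/s.
3.45e-11 / 1.855e43 = 1.860e-54

1.860e-54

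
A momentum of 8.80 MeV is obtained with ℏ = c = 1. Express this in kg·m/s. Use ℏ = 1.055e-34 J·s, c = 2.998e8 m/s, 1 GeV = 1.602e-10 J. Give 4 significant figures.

Momentum is [E]/c; divide by c.
1 GeV → 1/c × (1 GeV in J) = 5.344e-19 kg·m/s.
Convert the energy scale: 8.80 MeV = 8.80e-3 GeV.
Result: 8.80e-3 × 5.344e-19 = 4.702e-21 kg·m/s.

4.702e-21 kg·m/s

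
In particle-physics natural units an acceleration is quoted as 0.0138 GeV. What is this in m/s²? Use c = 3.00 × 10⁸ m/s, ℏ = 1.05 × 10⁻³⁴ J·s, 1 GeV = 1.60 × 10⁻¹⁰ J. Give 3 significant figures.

6.31 × 10³⁰ m/s²

Acceleration is [L]/[T]² = c·[E]/ℏ.
1 GeV → c/ℏ × (1 GeV in J) = 4.57 × 10³² m/s².
Result: 0.0138 × 4.57 × 10³² = 6.31 × 10³⁰ m/s².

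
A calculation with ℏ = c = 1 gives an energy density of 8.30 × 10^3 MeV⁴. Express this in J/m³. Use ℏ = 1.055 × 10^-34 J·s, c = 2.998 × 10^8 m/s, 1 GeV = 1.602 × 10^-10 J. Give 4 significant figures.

[E]/[L]³ = [E]⁴/(ℏc)³; restore (ℏc)⁻³.
1 GeV⁴ → 1/(ℏc)³ × (1 GeV in J)⁴ = 2.082 × 10^37 J/m³.
Convert the energy scale: 8.30 × 10^3 MeV⁴ = 8.30 × 10^-9 GeV⁴.
Result: 8.30 × 10^-9 × 2.082 × 10^37 = 1.728 × 10^29 J/m³.

1.728 × 10^29 J/m³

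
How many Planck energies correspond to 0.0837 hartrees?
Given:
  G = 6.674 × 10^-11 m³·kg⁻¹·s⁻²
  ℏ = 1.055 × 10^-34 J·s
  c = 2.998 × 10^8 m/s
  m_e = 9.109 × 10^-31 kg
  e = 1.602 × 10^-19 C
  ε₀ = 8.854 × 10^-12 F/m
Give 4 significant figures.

1.863 × 10^-28

hartree: E_h = m_e e⁴/(4πε₀ℏ)² = 4.354 × 10^-18 J
Planck energy: E_P = √(ℏc⁵/G) = 1.957 × 10^9 J
0.0837 × 4.354 × 10^-18 / 1.957 × 10^9 = 1.863 × 10^-28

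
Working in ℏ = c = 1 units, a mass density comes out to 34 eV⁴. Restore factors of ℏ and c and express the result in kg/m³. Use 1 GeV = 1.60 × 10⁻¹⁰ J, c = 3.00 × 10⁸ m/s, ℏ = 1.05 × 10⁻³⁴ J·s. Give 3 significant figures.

7.92 × 10⁻¹⁵ kg/m³

Mass density is [E]/(c²[L]³) = [E]⁴/(ℏ³c⁵).
1 GeV⁴ → 1/(ℏ³c⁵) × (1 GeV in J)⁴ = 2.33 × 10²⁰ kg/m³.
Convert the energy scale: 34 eV⁴ = 3.40 × 10⁻³⁵ GeV⁴.
Result: 3.40 × 10⁻³⁵ × 2.33 × 10²⁰ = 7.92 × 10⁻¹⁵ kg/m³.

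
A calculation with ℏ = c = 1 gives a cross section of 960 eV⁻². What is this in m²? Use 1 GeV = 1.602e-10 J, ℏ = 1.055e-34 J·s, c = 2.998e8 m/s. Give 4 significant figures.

Area is [L]² = [E]⁻²·(ℏc)²; restore (ℏc)².
1 GeV⁻² → (ℏc)² × (1 GeV in J)⁻² = 3.898e-32 m².
Convert the energy scale: 960 eV⁻² = 9.60e20 GeV⁻².
Result: 9.60e20 × 3.898e-32 = 3.742e-11 m².

3.742e-11 m²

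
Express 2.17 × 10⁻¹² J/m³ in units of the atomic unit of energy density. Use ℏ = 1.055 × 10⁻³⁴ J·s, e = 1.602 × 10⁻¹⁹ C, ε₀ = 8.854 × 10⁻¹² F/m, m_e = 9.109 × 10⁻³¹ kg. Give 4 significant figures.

atomic unit of energy density: u_au = E_h/a₀³ = m_e⁴e¹⁰/((4πε₀)⁵ℏ⁸) = 2.929 × 10¹³ J/m³.
2.17 × 10⁻¹² / 2.929 × 10¹³ = 7.408 × 10⁻²⁶

7.408 × 10⁻²⁶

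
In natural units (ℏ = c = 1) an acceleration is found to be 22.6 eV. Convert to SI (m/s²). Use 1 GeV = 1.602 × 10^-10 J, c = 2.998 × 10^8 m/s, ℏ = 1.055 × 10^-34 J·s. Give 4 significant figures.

1.029 × 10^25 m/s²

Acceleration is [L]/[T]² = c·[E]/ℏ.
1 GeV → c/ℏ × (1 GeV in J) = 4.552 × 10^32 m/s².
Convert the energy scale: 22.6 eV = 2.26 × 10^-8 GeV.
Result: 2.26 × 10^-8 × 4.552 × 10^32 = 1.029 × 10^25 m/s².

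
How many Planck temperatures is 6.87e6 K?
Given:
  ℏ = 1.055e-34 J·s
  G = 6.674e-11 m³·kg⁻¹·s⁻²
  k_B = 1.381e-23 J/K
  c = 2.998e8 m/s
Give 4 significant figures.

Planck temperature: T_P = √(ℏc⁵/G) / k_B = 1.417e32 K.
6.87e6 / 1.417e32 = 4.849e-26

4.849e-26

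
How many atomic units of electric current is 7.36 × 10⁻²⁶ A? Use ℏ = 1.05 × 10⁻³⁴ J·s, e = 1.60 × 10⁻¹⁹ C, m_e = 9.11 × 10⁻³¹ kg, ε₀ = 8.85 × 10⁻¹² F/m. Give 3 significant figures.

atomic unit of electric current: I_au = e E_h/ℏ = m_e e⁵/((4πε₀)²ℏ³) = 6.67 × 10⁻³ A.
7.36 × 10⁻²⁶ / 6.67 × 10⁻³ = 1.10 × 10⁻²³

1.10 × 10⁻²³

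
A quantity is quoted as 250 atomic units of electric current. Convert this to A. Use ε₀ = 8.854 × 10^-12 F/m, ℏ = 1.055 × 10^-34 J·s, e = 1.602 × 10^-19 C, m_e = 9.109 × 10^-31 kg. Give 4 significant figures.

1.653 A

One atomic unit of electric current: I_au = e E_h/ℏ = m_e e⁵/((4πε₀)²ℏ³) = 6.612 × 10^-3 A.
250 × 6.612 × 10^-3 A = 1.653 A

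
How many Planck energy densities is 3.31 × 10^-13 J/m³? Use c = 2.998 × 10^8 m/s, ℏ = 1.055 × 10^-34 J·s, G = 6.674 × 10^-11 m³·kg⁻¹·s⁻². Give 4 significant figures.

7.145 × 10^-127

Planck energy density: u_P = c⁷/(ℏG²) = 4.632 × 10^113 J/m³.
3.31 × 10^-13 / 4.632 × 10^113 = 7.145 × 10^-127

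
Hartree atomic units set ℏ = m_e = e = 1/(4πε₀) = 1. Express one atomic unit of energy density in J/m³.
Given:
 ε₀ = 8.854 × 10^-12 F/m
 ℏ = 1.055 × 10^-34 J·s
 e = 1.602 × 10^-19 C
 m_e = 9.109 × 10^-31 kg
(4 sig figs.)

From ℏ = m_e = e = 1/(4πε₀) = 1 the energy density scale is u_au = E_h/a₀³ = m_e⁴e¹⁰/((4πε₀)⁵ℏ⁸).
E_h = 4.354 × 10^-18 J
a₀ = 5.297 × 10^-11 m
E_h/a₀³ = 2.929 × 10^13 J/m³

2.929 × 10^13 J/m³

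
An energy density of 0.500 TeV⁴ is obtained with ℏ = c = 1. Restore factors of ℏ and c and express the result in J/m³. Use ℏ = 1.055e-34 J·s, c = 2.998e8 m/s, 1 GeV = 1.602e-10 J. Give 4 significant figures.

1.041e49 J/m³

[E]/[L]³ = [E]⁴/(ℏc)³; restore (ℏc)⁻³.
1 GeV⁴ → 1/(ℏc)³ × (1 GeV in J)⁴ = 2.082e37 J/m³.
Convert the energy scale: 0.500 TeV⁴ = 5.00e11 GeV⁴.
Result: 5.00e11 × 2.082e37 = 1.041e49 J/m³.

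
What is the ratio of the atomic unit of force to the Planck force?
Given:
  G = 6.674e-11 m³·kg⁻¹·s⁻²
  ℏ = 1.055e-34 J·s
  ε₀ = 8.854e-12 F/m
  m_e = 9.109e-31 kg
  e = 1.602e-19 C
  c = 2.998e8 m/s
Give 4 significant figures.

atomic unit of force: F_au = E_h/a₀ = m_e²e⁶/((4πε₀)³ℏ⁴) = 8.220e-8 N
Planck force: F_P = c⁴/G = 1.210e44 N
ratio = 8.220e-8 / 1.210e44 = 6.791e-52

6.791e-52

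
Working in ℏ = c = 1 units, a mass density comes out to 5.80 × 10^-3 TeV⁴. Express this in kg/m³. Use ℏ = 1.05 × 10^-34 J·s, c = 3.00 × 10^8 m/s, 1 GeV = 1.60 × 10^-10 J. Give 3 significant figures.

Mass density is [E]/(c²[L]³) = [E]⁴/(ℏ³c⁵).
1 GeV⁴ → 1/(ℏ³c⁵) × (1 GeV in J)⁴ = 2.33 × 10^20 kg/m³.
Convert the energy scale: 5.80 × 10^-3 TeV⁴ = 5.80 × 10^9 GeV⁴.
Result: 5.80 × 10^9 × 2.33 × 10^20 = 1.35 × 10^30 kg/m³.

1.35 × 10^30 kg/m³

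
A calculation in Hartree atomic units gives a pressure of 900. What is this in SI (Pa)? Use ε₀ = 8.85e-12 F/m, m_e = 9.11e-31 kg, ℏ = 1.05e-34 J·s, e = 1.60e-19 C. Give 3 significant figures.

One atomic unit of pressure: P_au = E_h/a₀³ = m_e⁴e¹⁰/((4πε₀)⁵ℏ⁸) = 3.01e13 Pa.
900 × 3.01e13 Pa = 2.71e16 Pa

2.71e16 Pa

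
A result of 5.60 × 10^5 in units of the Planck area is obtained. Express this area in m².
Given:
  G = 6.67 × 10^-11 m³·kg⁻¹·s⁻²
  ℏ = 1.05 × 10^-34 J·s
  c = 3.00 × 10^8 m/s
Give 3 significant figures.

One Planck area: A_P = ℏG/c³ = 2.59 × 10^-70 m².
5.60 × 10^5 × 2.59 × 10^-70 m² = 1.45 × 10^-64 m²

1.45 × 10^-64 m²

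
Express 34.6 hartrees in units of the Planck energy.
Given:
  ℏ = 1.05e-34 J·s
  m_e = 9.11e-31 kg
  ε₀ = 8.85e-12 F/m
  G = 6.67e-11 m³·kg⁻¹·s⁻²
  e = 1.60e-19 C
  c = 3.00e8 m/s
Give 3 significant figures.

7.75e-26

hartree: E_h = m_e e⁴/(4πε₀ℏ)² = 4.38e-18 J
Planck energy: E_P = √(ℏc⁵/G) = 1.96e9 J
34.6 × 4.38e-18 / 1.96e9 = 7.75e-26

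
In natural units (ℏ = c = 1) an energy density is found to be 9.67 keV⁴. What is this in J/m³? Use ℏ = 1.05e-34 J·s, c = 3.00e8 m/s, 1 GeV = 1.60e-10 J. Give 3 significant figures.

[E]/[L]³ = [E]⁴/(ℏc)³; restore (ℏc)⁻³.
1 GeV⁴ → 1/(ℏc)³ × (1 GeV in J)⁴ = 2.10e37 J/m³.
Convert the energy scale: 9.67 keV⁴ = 9.67e-24 GeV⁴.
Result: 9.67e-24 × 2.10e37 = 2.03e14 J/m³.

2.03e14 J/m³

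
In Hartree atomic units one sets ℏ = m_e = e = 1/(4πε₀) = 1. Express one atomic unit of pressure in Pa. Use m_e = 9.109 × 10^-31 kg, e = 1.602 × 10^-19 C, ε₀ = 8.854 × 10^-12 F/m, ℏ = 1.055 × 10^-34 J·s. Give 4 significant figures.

2.929 × 10^13 Pa

P_au = E_h/a₀³ = m_e⁴e¹⁰/((4πε₀)⁵ℏ⁸)
E_h = 4.354 × 10^-18 J
a₀ = 5.297 × 10^-11 m
E_h/a₀³ = 2.929 × 10^13 Pa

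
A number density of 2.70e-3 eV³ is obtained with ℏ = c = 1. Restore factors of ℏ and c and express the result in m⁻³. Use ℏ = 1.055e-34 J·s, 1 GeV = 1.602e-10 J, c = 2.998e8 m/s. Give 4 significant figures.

3.508e17 m⁻³

Number density is [L]⁻³ = [E]³/(ℏc)³.
1 GeV³ → 1/(ℏc)³ × (1 GeV in J)³ = 1.299e47 m⁻³.
Convert the energy scale: 2.70e-3 eV³ = 2.70e-30 GeV³.
Result: 2.70e-30 × 1.299e47 = 3.508e17 m⁻³.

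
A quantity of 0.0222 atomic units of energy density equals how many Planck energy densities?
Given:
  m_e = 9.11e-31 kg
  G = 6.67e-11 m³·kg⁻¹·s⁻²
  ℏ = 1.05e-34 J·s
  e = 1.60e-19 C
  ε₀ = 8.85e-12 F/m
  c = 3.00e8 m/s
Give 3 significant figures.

atomic unit of energy density: u_au = E_h/a₀³ = m_e⁴e¹⁰/((4πε₀)⁵ℏ⁸) = 3.01e13 J/m³
Planck energy density: u_P = c⁷/(ℏG²) = 4.68e113 J/m³
0.0222 × 3.01e13 / 4.68e113 = 1.43e-102

1.43e-102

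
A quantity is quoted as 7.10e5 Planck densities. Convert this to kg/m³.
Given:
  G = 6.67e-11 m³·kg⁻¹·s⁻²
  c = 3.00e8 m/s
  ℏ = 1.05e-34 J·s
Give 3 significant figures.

One Planck density: ρ_P = c⁵/(ℏG²) = 5.20e96 kg/m³.
7.10e5 × 5.20e96 kg/m³ = 3.69e102 kg/m³

3.69e102 kg/m³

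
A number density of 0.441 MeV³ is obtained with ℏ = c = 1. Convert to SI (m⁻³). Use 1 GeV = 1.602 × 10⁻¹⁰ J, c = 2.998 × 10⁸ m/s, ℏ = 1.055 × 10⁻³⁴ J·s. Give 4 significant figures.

5.730 × 10³⁷ m⁻³

Number density is [L]⁻³ = [E]³/(ℏc)³.
1 GeV³ → 1/(ℏc)³ × (1 GeV in J)³ = 1.299 × 10⁴⁷ m⁻³.
Convert the energy scale: 0.441 MeV³ = 4.41 × 10⁻¹⁰ GeV³.
Result: 4.41 × 10⁻¹⁰ × 1.299 × 10⁴⁷ = 5.730 × 10³⁷ m⁻³.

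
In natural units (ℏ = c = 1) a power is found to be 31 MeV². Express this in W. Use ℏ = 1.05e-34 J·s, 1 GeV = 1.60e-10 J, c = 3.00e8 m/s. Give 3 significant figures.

7.56e9 W

Power is [E]/[T] = [E]²/ℏ.
1 GeV² → 1/ℏ × (1 GeV in J)² = 2.44e14 W.
Convert the energy scale: 31 MeV² = 3.10e-5 GeV².
Result: 3.10e-5 × 2.44e14 = 7.56e9 W.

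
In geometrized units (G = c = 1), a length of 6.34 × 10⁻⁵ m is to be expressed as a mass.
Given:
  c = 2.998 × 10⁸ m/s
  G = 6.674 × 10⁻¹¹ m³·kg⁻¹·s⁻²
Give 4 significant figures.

8.538 × 10²² kg

Length → mass via c²/G.
6.34 × 10⁻⁵ m × (c²/G) = 8.538 × 10²² kg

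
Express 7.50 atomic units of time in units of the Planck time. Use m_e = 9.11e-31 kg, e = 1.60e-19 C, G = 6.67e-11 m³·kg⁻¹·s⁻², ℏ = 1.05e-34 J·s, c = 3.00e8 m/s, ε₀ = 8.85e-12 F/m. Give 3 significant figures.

3.35e27

atomic unit of time: τ_au = (4πε₀)²ℏ³/(m_e e⁴) = 2.40e-17 s
Planck time: t_P = √(ℏG/c⁵) = 5.37e-44 s
7.50 × 2.40e-17 / 5.37e-44 = 3.35e27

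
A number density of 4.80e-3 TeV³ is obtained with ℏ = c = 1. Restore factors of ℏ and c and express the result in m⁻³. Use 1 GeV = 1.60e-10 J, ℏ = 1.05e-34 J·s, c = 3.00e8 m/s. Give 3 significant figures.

6.29e53 m⁻³

Number density is [L]⁻³ = [E]³/(ℏc)³.
1 GeV³ → 1/(ℏc)³ × (1 GeV in J)³ = 1.31e47 m⁻³.
Convert the energy scale: 4.80e-3 TeV³ = 4.80e6 GeV³.
Result: 4.80e6 × 1.31e47 = 6.29e53 m⁻³.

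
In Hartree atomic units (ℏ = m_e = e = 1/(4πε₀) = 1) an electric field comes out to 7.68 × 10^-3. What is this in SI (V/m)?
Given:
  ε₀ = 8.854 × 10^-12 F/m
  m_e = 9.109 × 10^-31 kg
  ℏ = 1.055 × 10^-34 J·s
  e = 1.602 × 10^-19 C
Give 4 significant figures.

One atomic unit of electric field: E_au = E_h/(e a₀) = m_e²e⁵/((4πε₀)³ℏ⁴) = 5.131 × 10^11 V/m.
7.68 × 10^-3 × 5.131 × 10^11 V/m = 3.941 × 10^9 V/m

3.941 × 10^9 V/m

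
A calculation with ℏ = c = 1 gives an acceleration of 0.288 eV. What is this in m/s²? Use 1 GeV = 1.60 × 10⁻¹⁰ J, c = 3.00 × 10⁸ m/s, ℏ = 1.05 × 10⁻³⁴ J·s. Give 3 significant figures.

1.32 × 10²³ m/s²

Acceleration is [L]/[T]² = c·[E]/ℏ.
1 GeV → c/ℏ × (1 GeV in J) = 4.57 × 10³² m/s².
Convert the energy scale: 0.288 eV = 2.88 × 10⁻¹⁰ GeV.
Result: 2.88 × 10⁻¹⁰ × 4.57 × 10³² = 1.32 × 10²³ m/s².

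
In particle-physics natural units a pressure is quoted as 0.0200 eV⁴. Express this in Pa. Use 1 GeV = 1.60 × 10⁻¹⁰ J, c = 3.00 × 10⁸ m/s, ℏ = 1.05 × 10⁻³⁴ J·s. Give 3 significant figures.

Pressure is [E]/[L]³ = [E]⁴/(ℏc)³.
1 GeV⁴ → 1/(ℏc)³ × (1 GeV in J)⁴ = 2.10 × 10³⁷ Pa.
Convert the energy scale: 0.0200 eV⁴ = 2.00 × 10⁻³⁸ GeV⁴.
Result: 2.00 × 10⁻³⁸ × 2.10 × 10³⁷ = 0.419 Pa.

0.419 Pa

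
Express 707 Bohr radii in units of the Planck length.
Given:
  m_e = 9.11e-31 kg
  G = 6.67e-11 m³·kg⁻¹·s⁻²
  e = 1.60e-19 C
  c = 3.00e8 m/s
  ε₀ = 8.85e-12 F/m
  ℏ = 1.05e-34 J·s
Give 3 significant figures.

Bohr radius: a₀ = 4πε₀ℏ²/(m_e e²) = 5.26e-11 m
Planck length: ℓ_P = √(ℏG/c³) = 1.61e-35 m
707 × 5.26e-11 / 1.61e-35 = 2.31e27

2.31e27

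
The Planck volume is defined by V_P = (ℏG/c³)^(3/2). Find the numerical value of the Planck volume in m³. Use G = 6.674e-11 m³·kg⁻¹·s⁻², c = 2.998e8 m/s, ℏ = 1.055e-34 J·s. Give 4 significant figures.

4.224e-105 m³

V_P = (ℏG/c³)^(3/2)
  = √(1.784e-209)
  = 4.224e-105 m³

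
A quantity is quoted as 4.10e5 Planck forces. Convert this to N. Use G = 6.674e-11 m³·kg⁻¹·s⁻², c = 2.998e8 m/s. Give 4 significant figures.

One Planck force: F_P = c⁴/G = 1.210e44 N.
4.10e5 × 1.210e44 N = 4.963e49 N

4.963e49 N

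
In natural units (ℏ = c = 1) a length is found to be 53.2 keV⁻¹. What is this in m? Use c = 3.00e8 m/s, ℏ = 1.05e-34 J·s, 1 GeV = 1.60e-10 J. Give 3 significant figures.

A length is [E]⁻¹ in ℏ=c=1; restore one factor of ℏc.
1 GeV⁻¹ → ℏc × (1 GeV in J)⁻¹ = 1.97e-16 m.
Convert the energy scale: 53.2 keV⁻¹ = 5.32e7 GeV⁻¹.
Result: 5.32e7 × 1.97e-16 = 1.05e-8 m.

1.05e-8 m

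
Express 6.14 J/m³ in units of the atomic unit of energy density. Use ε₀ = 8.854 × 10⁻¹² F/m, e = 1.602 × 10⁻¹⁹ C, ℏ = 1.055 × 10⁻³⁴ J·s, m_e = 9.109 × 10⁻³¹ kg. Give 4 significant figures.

atomic unit of energy density: u_au = E_h/a₀³ = m_e⁴e¹⁰/((4πε₀)⁵ℏ⁸) = 2.929 × 10¹³ J/m³.
6.14 / 2.929 × 10¹³ = 2.096 × 10⁻¹³

2.096 × 10⁻¹³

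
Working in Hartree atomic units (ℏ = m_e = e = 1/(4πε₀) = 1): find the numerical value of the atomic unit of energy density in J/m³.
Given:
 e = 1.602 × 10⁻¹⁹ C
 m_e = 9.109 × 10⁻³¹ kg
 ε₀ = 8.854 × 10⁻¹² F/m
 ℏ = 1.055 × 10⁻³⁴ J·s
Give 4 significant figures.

2.929 × 10¹³ J/m³

The unique combination of the constants set to 1 with dimensions of energy density is u_au = E_h/a₀³ = m_e⁴e¹⁰/((4πε₀)⁵ℏ⁸).
E_h = 4.354 × 10⁻¹⁸ J
a₀ = 5.297 × 10⁻¹¹ m
E_h/a₀³ = 2.929 × 10¹³ J/m³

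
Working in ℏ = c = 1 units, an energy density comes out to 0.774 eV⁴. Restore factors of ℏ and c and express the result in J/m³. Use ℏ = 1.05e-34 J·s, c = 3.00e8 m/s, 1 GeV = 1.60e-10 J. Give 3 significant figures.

16.2 J/m³

[E]/[L]³ = [E]⁴/(ℏc)³; restore (ℏc)⁻³.
1 GeV⁴ → 1/(ℏc)³ × (1 GeV in J)⁴ = 2.10e37 J/m³.
Convert the energy scale: 0.774 eV⁴ = 7.74e-37 GeV⁴.
Result: 7.74e-37 × 2.10e37 = 16.2 J/m³.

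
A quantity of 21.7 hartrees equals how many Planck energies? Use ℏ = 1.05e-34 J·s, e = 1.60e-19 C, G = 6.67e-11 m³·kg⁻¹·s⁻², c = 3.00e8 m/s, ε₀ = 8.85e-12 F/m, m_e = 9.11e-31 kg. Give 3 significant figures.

4.86e-26

hartree: E_h = m_e e⁴/(4πε₀ℏ)² = 4.38e-18 J
Planck energy: E_P = √(ℏc⁵/G) = 1.96e9 J
21.7 × 4.38e-18 / 1.96e9 = 4.86e-26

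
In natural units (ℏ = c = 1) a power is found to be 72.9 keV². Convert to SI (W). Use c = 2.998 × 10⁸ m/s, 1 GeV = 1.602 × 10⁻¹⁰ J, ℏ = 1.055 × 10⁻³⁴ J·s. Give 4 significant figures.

Power is [E]/[T] = [E]²/ℏ.
1 GeV² → 1/ℏ × (1 GeV in J)² = 2.433 × 10¹⁴ W.
Convert the energy scale: 72.9 keV² = 7.29 × 10⁻¹¹ GeV².
Result: 7.29 × 10⁻¹¹ × 2.433 × 10¹⁴ = 1.773 × 10⁴ W.

1.773 × 10⁴ W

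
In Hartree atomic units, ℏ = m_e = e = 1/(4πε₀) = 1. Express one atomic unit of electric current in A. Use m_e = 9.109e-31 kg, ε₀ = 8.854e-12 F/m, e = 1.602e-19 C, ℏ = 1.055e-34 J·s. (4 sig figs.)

6.612e-3 A

Dimensional analysis gives I_au = e E_h/ℏ = m_e e⁵/((4πε₀)²ℏ³).
E_h = 4.354e-18 J
e·E_h/ℏ = 6.612e-3 A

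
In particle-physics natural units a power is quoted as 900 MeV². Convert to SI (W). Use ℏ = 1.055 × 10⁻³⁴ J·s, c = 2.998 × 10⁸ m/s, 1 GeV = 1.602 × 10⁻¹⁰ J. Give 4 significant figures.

2.189 × 10¹¹ W

Power is [E]/[T] = [E]²/ℏ.
1 GeV² → 1/ℏ × (1 GeV in J)² = 2.433 × 10¹⁴ W.
Convert the energy scale: 900 MeV² = 9.00 × 10⁻⁴ GeV².
Result: 9.00 × 10⁻⁴ × 2.433 × 10¹⁴ = 2.189 × 10¹¹ W.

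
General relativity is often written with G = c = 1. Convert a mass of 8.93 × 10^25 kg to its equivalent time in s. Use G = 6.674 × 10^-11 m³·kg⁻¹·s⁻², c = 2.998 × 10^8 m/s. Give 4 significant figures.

2.212 × 10^-10 s

Mass → time via G/c³.
8.93 × 10^25 kg × (G/c³) = 2.212 × 10^-10 s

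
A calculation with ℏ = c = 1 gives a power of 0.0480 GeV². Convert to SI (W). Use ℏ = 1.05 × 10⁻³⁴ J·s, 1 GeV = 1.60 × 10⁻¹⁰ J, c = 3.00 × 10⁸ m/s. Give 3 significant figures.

Power is [E]/[T] = [E]²/ℏ.
1 GeV² → 1/ℏ × (1 GeV in J)² = 2.44 × 10¹⁴ W.
Result: 0.0480 × 2.44 × 10¹⁴ = 1.17 × 10¹³ W.

1.17 × 10¹³ W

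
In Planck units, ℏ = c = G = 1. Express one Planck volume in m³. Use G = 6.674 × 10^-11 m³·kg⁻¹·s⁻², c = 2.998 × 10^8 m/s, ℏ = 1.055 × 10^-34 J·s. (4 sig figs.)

4.224 × 10^-105 m³

The unique combination of the constants set to 1 with dimensions of volume is V_P = (ℏG/c³)^(3/2).
  = √(1.784 × 10^-209)
  = 4.224 × 10^-105 m³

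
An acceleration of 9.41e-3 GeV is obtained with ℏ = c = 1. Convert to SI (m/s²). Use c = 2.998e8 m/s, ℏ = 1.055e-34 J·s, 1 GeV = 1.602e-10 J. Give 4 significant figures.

Acceleration is [L]/[T]² = c·[E]/ℏ.
1 GeV → c/ℏ × (1 GeV in J) = 4.552e32 m/s².
Result: 9.41e-3 × 4.552e32 = 4.284e30 m/s².

4.284e30 m/s²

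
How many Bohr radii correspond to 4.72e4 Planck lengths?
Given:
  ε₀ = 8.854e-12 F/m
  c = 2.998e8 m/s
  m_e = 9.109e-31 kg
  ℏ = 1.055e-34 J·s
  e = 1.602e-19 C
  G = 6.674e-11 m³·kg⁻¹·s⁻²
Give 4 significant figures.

Planck length: ℓ_P = √(ℏG/c³) = 1.616e-35 m
Bohr radius: a₀ = 4πε₀ℏ²/(m_e e²) = 5.297e-11 m
4.72e4 × 1.616e-35 / 5.297e-11 = 1.440e-20

1.440e-20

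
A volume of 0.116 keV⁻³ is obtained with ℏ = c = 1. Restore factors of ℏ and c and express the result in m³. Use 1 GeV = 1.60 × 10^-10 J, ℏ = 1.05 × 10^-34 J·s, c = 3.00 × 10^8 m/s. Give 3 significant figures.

Volume is [L]³ = [E]⁻³·(ℏc)³.
1 GeV⁻³ → (ℏc)³ × (1 GeV in J)⁻³ = 7.63 × 10^-48 m³.
Convert the energy scale: 0.116 keV⁻³ = 1.16 × 10^17 GeV⁻³.
Result: 1.16 × 10^17 × 7.63 × 10^-48 = 8.85 × 10^-31 m³.

8.85 × 10^-31 m³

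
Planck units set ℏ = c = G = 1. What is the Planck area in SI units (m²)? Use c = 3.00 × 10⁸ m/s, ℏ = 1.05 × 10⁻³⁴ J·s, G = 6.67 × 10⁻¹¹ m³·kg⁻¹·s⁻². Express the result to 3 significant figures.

From ℏ = c = G = 1 the area scale is A_P = ℏG/c³.
  = 7.00 × 10⁻⁴⁵ / 2.70 × 10²⁵
  = 2.59 × 10⁻⁷⁰ m²

2.59 × 10⁻⁷⁰ m²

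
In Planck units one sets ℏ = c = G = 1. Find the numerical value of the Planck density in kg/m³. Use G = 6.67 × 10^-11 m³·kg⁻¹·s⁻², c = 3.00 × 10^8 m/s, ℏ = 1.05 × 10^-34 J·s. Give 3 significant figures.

ρ_P = c⁵/(ℏG²)
  = 2.43 × 10^42 / 4.67 × 10^-55
  = 5.20 × 10^96 kg/m³

5.20 × 10^96 kg/m³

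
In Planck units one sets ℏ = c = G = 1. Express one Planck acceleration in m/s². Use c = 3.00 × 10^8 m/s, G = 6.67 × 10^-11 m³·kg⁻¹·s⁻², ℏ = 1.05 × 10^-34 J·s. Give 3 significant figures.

5.59 × 10^51 m/s²

a_P = √(c⁷/(ℏG))
  = √(3.12 × 10^103)
  = 5.59 × 10^51 m/s²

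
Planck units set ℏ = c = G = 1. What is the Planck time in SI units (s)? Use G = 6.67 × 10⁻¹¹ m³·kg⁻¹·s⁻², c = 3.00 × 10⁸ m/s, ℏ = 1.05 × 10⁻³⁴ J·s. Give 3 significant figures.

5.37 × 10⁻⁴⁴ s

From ℏ = c = G = 1 the time scale is t_P = √(ℏG/c⁵).
  = √(2.88 × 10⁻⁸⁷)
  = 5.37 × 10⁻⁴⁴ s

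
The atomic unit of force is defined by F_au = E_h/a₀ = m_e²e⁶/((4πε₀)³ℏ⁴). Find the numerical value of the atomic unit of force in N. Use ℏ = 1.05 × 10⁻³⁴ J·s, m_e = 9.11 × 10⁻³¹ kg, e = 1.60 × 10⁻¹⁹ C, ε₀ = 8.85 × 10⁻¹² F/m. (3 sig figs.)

F_au = E_h/a₀ = m_e²e⁶/((4πε₀)³ℏ⁴)
E_h = 4.38 × 10⁻¹⁸ J
a₀ = 5.26 × 10⁻¹¹ m
E_h/a₀ = 8.33 × 10⁻⁸ N

8.33 × 10⁻⁸ N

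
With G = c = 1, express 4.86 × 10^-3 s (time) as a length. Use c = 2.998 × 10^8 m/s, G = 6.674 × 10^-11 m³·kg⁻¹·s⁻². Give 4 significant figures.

Time → length via c.
4.86 × 10^-3 s × (c) = 1.457 × 10^6 m

1.457 × 10^6 m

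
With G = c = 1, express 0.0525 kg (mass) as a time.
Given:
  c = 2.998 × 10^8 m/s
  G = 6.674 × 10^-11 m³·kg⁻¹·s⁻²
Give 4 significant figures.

Mass → time via G/c³.
0.0525 kg × (G/c³) = 1.300 × 10^-37 s

1.300 × 10^-37 s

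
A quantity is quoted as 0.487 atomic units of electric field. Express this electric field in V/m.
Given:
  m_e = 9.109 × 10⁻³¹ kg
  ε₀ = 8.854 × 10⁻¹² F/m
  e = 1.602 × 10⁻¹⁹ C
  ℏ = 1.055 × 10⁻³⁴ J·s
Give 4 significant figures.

2.499 × 10¹¹ V/m

One atomic unit of electric field: E_au = E_h/(e a₀) = m_e²e⁵/((4πε₀)³ℏ⁴) = 5.131 × 10¹¹ V/m.
0.487 × 5.131 × 10¹¹ V/m = 2.499 × 10¹¹ V/m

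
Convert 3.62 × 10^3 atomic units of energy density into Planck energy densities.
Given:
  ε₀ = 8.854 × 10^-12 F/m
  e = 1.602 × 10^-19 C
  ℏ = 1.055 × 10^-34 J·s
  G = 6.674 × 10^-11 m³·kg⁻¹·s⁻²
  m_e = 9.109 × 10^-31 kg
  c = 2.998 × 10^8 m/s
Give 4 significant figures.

2.289 × 10^-97

atomic unit of energy density: u_au = E_h/a₀³ = m_e⁴e¹⁰/((4πε₀)⁵ℏ⁸) = 2.929 × 10^13 J/m³
Planck energy density: u_P = c⁷/(ℏG²) = 4.632 × 10^113 J/m³
3.62 × 10^3 × 2.929 × 10^13 / 4.632 × 10^113 = 2.289 × 10^-97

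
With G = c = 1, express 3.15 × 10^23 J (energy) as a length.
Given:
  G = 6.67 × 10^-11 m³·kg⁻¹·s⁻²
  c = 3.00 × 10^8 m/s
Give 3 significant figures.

2.59 × 10^-21 m

Energy → length via G/c⁴.
3.15 × 10^23 J × (G/c⁴) = 2.59 × 10^-21 m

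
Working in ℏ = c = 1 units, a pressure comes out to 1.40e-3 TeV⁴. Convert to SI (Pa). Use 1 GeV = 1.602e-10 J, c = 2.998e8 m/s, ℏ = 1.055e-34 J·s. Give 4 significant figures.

2.914e46 Pa

Pressure is [E]/[L]³ = [E]⁴/(ℏc)³.
1 GeV⁴ → 1/(ℏc)³ × (1 GeV in J)⁴ = 2.082e37 Pa.
Convert the energy scale: 1.40e-3 TeV⁴ = 1.40e9 GeV⁴.
Result: 1.40e9 × 2.082e37 = 2.914e46 Pa.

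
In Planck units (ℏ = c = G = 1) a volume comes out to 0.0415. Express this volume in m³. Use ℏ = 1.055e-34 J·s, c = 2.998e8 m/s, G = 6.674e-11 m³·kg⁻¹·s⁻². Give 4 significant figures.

1.753e-106 m³

One Planck volume: V_P = (ℏG/c³)^(3/2) = 4.224e-105 m³.
0.0415 × 4.224e-105 m³ = 1.753e-106 m³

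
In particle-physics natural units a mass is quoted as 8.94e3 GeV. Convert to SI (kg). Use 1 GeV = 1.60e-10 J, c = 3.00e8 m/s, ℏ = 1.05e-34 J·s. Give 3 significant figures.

1.59e-23 kg

Mass is [E]/c²; divide by c².
1 GeV → 1/c² × (1 GeV in J) = 1.78e-27 kg.
Result: 8.94e3 × 1.78e-27 = 1.59e-23 kg.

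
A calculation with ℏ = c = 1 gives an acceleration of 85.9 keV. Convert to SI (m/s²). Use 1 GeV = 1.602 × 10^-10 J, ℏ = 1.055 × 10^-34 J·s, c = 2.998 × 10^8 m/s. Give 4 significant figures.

3.911 × 10^28 m/s²

Acceleration is [L]/[T]² = c·[E]/ℏ.
1 GeV → c/ℏ × (1 GeV in J) = 4.552 × 10^32 m/s².
Convert the energy scale: 85.9 keV = 8.59 × 10^-5 GeV.
Result: 8.59 × 10^-5 × 4.552 × 10^32 = 3.911 × 10^28 m/s².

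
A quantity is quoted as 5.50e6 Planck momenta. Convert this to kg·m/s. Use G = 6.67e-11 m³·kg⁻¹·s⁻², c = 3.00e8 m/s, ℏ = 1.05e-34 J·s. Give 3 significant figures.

One Planck momentum: p_P = √(ℏc³/G) = 6.52 kg·m/s.
5.50e6 × 6.52 kg·m/s = 3.59e7 kg·m/s

3.59e7 kg·m/s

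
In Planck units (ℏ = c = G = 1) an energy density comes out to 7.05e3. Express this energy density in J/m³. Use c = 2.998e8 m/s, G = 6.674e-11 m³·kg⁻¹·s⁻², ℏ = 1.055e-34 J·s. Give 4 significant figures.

3.266e117 J/m³

One Planck energy density: u_P = c⁷/(ℏG²) = 4.632e113 J/m³.
7.05e3 × 4.632e113 J/m³ = 3.266e117 J/m³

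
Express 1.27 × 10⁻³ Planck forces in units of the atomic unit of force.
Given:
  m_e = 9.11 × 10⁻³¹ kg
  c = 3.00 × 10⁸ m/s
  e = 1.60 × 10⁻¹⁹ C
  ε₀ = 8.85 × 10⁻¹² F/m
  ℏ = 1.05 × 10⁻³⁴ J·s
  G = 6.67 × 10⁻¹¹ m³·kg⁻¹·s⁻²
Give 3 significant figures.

1.85 × 10⁴⁸

Planck force: F_P = c⁴/G = 1.21 × 10⁴⁴ N
atomic unit of force: F_au = E_h/a₀ = m_e²e⁶/((4πε₀)³ℏ⁴) = 8.33 × 10⁻⁸ N
1.27 × 10⁻³ × 1.21 × 10⁴⁴ / 8.33 × 10⁻⁸ = 1.85 × 10⁴⁸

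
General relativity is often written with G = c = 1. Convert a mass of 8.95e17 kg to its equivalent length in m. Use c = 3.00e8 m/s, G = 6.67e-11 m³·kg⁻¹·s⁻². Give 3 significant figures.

In G = c = 1 units mass has dimensions of length; the conversion factor is G/c².
8.95e17 kg × (G/c²) = 6.63e-10 m

6.63e-10 m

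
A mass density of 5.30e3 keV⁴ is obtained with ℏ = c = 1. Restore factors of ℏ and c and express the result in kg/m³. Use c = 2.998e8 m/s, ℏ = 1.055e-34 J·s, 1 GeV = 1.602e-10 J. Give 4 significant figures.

Mass density is [E]/(c²[L]³) = [E]⁴/(ℏ³c⁵).
1 GeV⁴ → 1/(ℏ³c⁵) × (1 GeV in J)⁴ = 2.316e20 kg/m³.
Convert the energy scale: 5.30e3 keV⁴ = 5.30e-21 GeV⁴.
Result: 5.30e-21 × 2.316e20 = 1.227 kg/m³.

1.227 kg/m³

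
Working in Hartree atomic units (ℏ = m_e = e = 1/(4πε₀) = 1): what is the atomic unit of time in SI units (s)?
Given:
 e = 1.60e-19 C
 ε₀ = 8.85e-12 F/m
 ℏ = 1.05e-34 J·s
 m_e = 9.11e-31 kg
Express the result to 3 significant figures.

2.40e-17 s

Dimensional analysis gives τ_au = (4πε₀)²ℏ³/(m_e e⁴).
E_h = 4.38e-18 J
ℏ/E_h = 2.40e-17 s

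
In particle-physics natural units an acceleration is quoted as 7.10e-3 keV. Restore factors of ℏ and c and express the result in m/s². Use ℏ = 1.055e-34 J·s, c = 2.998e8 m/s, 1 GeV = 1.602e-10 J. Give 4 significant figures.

Acceleration is [L]/[T]² = c·[E]/ℏ.
1 GeV → c/ℏ × (1 GeV in J) = 4.552e32 m/s².
Convert the energy scale: 7.10e-3 keV = 7.10e-9 GeV.
Result: 7.10e-9 × 4.552e32 = 3.232e24 m/s².

3.232e24 m/s²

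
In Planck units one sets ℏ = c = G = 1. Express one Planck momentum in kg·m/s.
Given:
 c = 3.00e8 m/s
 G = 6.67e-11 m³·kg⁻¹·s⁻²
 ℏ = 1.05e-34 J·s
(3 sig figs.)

p_P = √(ℏc³/G)
  = √(42.5)
  = 6.52 kg·m/s

6.52 kg·m/s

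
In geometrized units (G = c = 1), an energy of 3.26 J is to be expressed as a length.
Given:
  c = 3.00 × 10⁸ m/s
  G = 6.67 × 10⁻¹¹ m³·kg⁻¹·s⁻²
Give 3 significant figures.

2.68 × 10⁻⁴⁴ m

Energy → length via G/c⁴.
3.26 J × (G/c⁴) = 2.68 × 10⁻⁴⁴ m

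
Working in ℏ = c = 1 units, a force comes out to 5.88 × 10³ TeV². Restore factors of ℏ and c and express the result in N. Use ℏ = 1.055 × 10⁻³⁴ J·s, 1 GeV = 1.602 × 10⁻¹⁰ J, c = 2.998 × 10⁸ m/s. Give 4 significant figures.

4.771 × 10¹⁵ N

Force is [E]/[L] = [E]²/(ℏc); restore (ℏc)⁻¹.
1 GeV² → 1/(ℏc) × (1 GeV in J)² = 8.114 × 10⁵ N.
Convert the energy scale: 5.88 × 10³ TeV² = 5.88 × 10⁹ GeV².
Result: 5.88 × 10⁹ × 8.114 × 10⁵ = 4.771 × 10¹⁵ N.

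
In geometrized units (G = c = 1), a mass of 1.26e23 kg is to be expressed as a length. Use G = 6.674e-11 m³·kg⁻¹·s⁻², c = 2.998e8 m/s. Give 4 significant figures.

In G = c = 1 units mass has dimensions of length; the conversion factor is G/c².
1.26e23 kg × (G/c²) = 9.356e-5 m

9.356e-5 m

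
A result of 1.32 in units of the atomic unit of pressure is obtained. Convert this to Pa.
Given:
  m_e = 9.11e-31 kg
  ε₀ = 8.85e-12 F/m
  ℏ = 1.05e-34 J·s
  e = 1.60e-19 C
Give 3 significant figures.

3.98e13 Pa

One atomic unit of pressure: P_au = E_h/a₀³ = m_e⁴e¹⁰/((4πε₀)⁵ℏ⁸) = 3.01e13 Pa.
1.32 × 3.01e13 Pa = 3.98e13 Pa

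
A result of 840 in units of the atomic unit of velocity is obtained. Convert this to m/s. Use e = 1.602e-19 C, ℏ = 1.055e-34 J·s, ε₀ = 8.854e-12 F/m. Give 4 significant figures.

1.837e9 m/s

One atomic unit of velocity: v_au = e²/(4πε₀ℏ) = 2.186e6 m/s.
840 × 2.186e6 m/s = 1.837e9 m/s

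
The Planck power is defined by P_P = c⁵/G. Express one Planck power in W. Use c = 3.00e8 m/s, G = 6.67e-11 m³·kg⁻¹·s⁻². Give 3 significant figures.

P_P = c⁵/G
  = 2.43e42 / 6.67e-11
  = 3.64e52 W

3.64e52 W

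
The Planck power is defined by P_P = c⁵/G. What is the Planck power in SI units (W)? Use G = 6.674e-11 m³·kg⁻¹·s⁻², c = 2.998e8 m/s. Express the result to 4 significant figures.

3.629e52 W

P_P = c⁵/G
  = 2.422e42 / 6.674e-11
  = 3.629e52 W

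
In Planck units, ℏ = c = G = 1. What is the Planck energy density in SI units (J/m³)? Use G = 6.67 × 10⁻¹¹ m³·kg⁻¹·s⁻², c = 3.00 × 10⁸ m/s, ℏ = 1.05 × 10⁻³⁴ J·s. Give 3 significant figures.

The unique combination of the constants set to 1 with dimensions of energy density is u_P = c⁷/(ℏG²).
  = 2.19 × 10⁵⁹ / 4.67 × 10⁻⁵⁵
  = 4.68 × 10¹¹³ J/m³

4.68 × 10¹¹³ J/m³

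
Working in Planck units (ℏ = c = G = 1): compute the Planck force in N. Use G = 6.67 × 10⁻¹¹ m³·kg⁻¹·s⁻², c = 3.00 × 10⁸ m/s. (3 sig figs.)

From ℏ = c = G = 1 the force scale is F_P = c⁴/G.
  = 8.10 × 10³³ / 6.67 × 10⁻¹¹
  = 1.21 × 10⁴⁴ N

1.21 × 10⁴⁴ N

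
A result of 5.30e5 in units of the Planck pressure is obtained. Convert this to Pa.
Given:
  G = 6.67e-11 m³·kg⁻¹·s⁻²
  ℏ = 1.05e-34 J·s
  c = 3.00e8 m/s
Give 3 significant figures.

One Planck pressure: p_P = c⁷/(ℏG²) = 4.68e113 Pa.
5.30e5 × 4.68e113 Pa = 2.48e119 Pa

2.48e119 Pa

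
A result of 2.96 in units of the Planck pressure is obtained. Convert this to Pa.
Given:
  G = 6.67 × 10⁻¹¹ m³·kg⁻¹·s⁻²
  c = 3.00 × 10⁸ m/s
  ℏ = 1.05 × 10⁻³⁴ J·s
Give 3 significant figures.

One Planck pressure: p_P = c⁷/(ℏG²) = 4.68 × 10¹¹³ Pa.
2.96 × 4.68 × 10¹¹³ Pa = 1.39 × 10¹¹⁴ Pa

1.39 × 10¹¹⁴ Pa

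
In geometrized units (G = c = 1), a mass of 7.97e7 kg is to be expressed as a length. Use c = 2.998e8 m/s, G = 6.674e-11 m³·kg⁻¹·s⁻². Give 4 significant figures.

In G = c = 1 units mass has dimensions of length; the conversion factor is G/c².
7.97e7 kg × (G/c²) = 5.918e-20 m

5.918e-20 m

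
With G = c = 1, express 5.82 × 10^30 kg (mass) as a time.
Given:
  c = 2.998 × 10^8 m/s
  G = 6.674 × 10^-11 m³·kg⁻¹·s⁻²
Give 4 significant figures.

1.441 × 10^-5 s

Mass → time via G/c³.
5.82 × 10^30 kg × (G/c³) = 1.441 × 10^-5 s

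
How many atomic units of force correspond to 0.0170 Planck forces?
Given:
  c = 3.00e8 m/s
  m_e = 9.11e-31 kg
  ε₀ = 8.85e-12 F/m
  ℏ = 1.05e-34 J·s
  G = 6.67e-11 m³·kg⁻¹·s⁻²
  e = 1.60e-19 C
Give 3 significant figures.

Planck force: F_P = c⁴/G = 1.21e44 N
atomic unit of force: F_au = E_h/a₀ = m_e²e⁶/((4πε₀)³ℏ⁴) = 8.33e-8 N
0.0170 × 1.21e44 / 8.33e-8 = 2.48e49

2.48e49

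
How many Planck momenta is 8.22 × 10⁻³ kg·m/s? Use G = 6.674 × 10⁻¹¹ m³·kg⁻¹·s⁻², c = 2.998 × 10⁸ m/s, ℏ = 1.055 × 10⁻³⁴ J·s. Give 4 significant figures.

Planck momentum: p_P = √(ℏc³/G) = 6.527 kg·m/s.
8.22 × 10⁻³ / 6.527 = 1.259 × 10⁻³

1.259 × 10⁻³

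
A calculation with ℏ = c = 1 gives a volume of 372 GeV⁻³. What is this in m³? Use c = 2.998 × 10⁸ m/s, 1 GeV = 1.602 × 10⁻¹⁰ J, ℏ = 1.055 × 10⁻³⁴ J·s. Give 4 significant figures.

2.863 × 10⁻⁴⁵ m³

Volume is [L]³ = [E]⁻³·(ℏc)³.
1 GeV⁻³ → (ℏc)³ × (1 GeV in J)⁻³ = 7.696 × 10⁻⁴⁸ m³.
Result: 372 × 7.696 × 10⁻⁴⁸ = 2.863 × 10⁻⁴⁵ m³.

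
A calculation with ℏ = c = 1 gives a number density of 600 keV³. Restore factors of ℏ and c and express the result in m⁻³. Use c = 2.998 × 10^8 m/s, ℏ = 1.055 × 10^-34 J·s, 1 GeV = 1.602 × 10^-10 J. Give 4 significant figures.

7.796 × 10^31 m⁻³

Number density is [L]⁻³ = [E]³/(ℏc)³.
1 GeV³ → 1/(ℏc)³ × (1 GeV in J)³ = 1.299 × 10^47 m⁻³.
Convert the energy scale: 600 keV³ = 6.00 × 10^-16 GeV³.
Result: 6.00 × 10^-16 × 1.299 × 10^47 = 7.796 × 10^31 m⁻³.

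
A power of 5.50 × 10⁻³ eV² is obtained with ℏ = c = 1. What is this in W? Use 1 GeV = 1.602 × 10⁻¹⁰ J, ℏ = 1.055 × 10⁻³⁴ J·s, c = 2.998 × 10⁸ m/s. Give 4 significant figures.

Power is [E]/[T] = [E]²/ℏ.
1 GeV² → 1/ℏ × (1 GeV in J)² = 2.433 × 10¹⁴ W.
Convert the energy scale: 5.50 × 10⁻³ eV² = 5.50 × 10⁻²¹ GeV².
Result: 5.50 × 10⁻²¹ × 2.433 × 10¹⁴ = 1.338 × 10⁻⁶ W.

1.338 × 10⁻⁶ W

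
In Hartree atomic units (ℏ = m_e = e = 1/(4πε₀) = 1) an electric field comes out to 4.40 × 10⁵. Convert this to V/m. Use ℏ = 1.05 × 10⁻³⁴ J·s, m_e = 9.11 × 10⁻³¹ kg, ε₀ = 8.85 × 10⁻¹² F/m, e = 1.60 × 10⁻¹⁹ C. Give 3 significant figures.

One atomic unit of electric field: E_au = E_h/(e a₀) = m_e²e⁵/((4πε₀)³ℏ⁴) = 5.20 × 10¹¹ V/m.
4.40 × 10⁵ × 5.20 × 10¹¹ V/m = 2.29 × 10¹⁷ V/m

2.29 × 10¹⁷ V/m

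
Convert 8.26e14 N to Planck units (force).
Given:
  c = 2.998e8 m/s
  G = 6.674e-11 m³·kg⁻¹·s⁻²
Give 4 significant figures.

6.824e-30

Planck force: F_P = c⁴/G = 1.210e44 N.
8.26e14 / 1.210e44 = 6.824e-30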